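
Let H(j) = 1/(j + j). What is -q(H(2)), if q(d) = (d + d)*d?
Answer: -⅛ ≈ -0.12500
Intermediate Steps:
H(j) = 1/(2*j)
q(d) = 2*d² (q(d) = (2*d)*d = 2*d²)
-q(H(2)) = -2*((½)/2)² = -2*((½)*(½))² = -2*(¼)² = -2/16 = -1*⅛ = -⅛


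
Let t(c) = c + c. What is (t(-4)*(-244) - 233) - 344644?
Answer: -342925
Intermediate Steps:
t(c) = 2*c
(t(-4)*(-244) - 233) - 344644 = ((2*(-4))*(-244) - 233) - 344644 = (-8*(-244) - 233) - 344644 = (1952 - 233) - 344644 = 1719 - 344644 = -342925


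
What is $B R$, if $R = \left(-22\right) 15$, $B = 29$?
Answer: $-9570$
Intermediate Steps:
$R = -330$
$B R = 29 \left(-330\right) = -9570$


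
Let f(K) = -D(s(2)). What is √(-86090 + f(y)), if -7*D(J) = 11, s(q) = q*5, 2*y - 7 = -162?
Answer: I*√4218333/7 ≈ 293.41*I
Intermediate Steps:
y = -155/2 (y = 7/2 + (½)*(-162) = 7/2 - 81 = -155/2 ≈ -77.500)
s(q) = 5*q
D(J) = -11/7 (D(J) = -⅐*11 = -11/7)
f(K) = 11/7 (f(K) = -1*(-11/7) = 11/7)
√(-86090 + f(y)) = √(-86090 + 11/7) = √(-602619/7) = I*√4218333/7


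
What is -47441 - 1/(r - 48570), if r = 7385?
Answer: -1953857584/41185 ≈ -47441.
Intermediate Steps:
-47441 - 1/(r - 48570) = -47441 - 1/(7385 - 48570) = -47441 - 1/(-41185) = -47441 - 1*(-1/41185) = -47441 + 1/41185 = -1953857584/41185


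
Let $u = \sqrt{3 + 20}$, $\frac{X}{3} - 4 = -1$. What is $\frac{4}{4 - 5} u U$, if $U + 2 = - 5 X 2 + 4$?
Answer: $352 \sqrt{23} \approx 1688.1$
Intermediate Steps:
$X = 9$ ($X = 12 + 3 \left(-1\right) = 12 - 3 = 9$)
$u = \sqrt{23} \approx 4.7958$
$U = -88$ ($U = -2 + \left(- 5 \cdot 9 \cdot 2 + 4\right) = -2 + \left(\left(-5\right) 18 + 4\right) = -2 + \left(-90 + 4\right) = -2 - 86 = -88$)
$\frac{4}{4 - 5} u U = \frac{4}{4 - 5} \sqrt{23} \left(-88\right) = \frac{4}{-1} \sqrt{23} \left(-88\right) = 4 \left(-1\right) \sqrt{23} \left(-88\right) = - 4 \sqrt{23} \left(-88\right) = 352 \sqrt{23}$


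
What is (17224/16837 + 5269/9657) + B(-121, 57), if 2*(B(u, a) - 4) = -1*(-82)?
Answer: 7571817226/162594909 ≈ 46.569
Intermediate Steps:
B(u, a) = 45 (B(u, a) = 4 + (-1*(-82))/2 = 4 + (½)*82 = 4 + 41 = 45)
(17224/16837 + 5269/9657) + B(-121, 57) = (17224/16837 + 5269/9657) + 45 = 255046321/162594909 + 45 = 7571817226/162594909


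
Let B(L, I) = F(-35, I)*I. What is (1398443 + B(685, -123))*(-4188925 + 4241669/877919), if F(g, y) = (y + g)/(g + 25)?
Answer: -25678364062182184188/4389595 ≈ -5.8498e+12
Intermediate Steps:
F(g, y) = (g + y)/(25 + g)
B(L, I) = I*(7/2 - I/10) (B(L, I) = ((-35 + I)/(25 - 35))*I = ((-35 + I)/(-10))*I = (-(-35 + I)/10)*I = (7/2 - I/10)*I = I*(7/2 - I/10))
(1398443 + B(685, -123))*(-4188925 + 4241669/877919) = (1398443 + (⅒)*(-123)*(35 - 1*(-123)))*(-4188925 + 4241669/877919) = (1398443 + (⅒)*(-123)*(35 + 123))*(-4188925 + 4241669*(1/877919)) = (1398443 + (⅒)*(-123)*158)*(-4188925 + 4241669/877919) = (1398443 - 9717/5)*(-3677532605406/877919) = (6982498/5)*(-3677532605406/877919) = -25678364062182184188/4389595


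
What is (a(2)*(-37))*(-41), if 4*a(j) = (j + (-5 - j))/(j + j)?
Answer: -7585/16 ≈ -474.06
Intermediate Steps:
a(j) = -5/(8*j) (a(j) = ((j + (-5 - j))/(j + j))/4 = (-5*1/(2*j))/4 = (-5/(2*j))/4 = -5/(8*j))
(a(2)*(-37))*(-41) = (-5/8/2*(-37))*(-41) = (-5/8*1/2*(-37))*(-41) = -5/16*(-37)*(-41) = (185/16)*(-41) = -7585/16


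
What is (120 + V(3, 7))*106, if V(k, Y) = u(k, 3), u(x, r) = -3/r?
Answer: 12614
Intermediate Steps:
V(k, Y) = -1 (V(k, Y) = -3/3 = -3*1/3 = -1)
(120 + V(3, 7))*106 = (120 - 1)*106 = 119*106 = 12614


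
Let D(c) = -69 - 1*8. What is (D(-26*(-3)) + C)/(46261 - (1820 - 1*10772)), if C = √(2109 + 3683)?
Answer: -77/55213 + 4*√362/55213 ≈ -1.6206e-5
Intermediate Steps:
D(c) = -77 (D(c) = -69 - 8 = -77)
C = 4*√362 (C = √5792 = 4*√362 ≈ 76.105)
(D(-26*(-3)) + C)/(46261 - (1820 - 1*10772)) = (-77 + 4*√362)/(46261 - (1820 - 1*10772)) = (-77 + 4*√362)/(46261 - (1820 - 10772)) = (-77 + 4*√362)/(46261 - 1*(-8952)) = (-77 + 4*√362)/(46261 + 8952) = (-77 + 4*√362)/55213 = (-77 + 4*√362)*(1/55213) = -77/55213 + 4*√362/55213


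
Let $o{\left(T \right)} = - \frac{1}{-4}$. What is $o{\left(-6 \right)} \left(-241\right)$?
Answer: $- \frac{241}{4} \approx -60.25$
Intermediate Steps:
$o{\left(T \right)} = \frac{1}{4}$ ($o{\left(T \right)} = \left(-1\right) \left(- \frac{1}{4}\right) = \frac{1}{4}$)
$o{\left(-6 \right)} \left(-241\right) = \frac{1}{4} \left(-241\right) = - \frac{241}{4}$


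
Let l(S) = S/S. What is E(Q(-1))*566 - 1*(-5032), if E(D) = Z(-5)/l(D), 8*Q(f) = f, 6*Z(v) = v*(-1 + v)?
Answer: 7862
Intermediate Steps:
Z(v) = v*(-1 + v)/6 (Z(v) = (v*(-1 + v))/6 = v*(-1 + v)/6)
l(S) = 1
Q(f) = f/8
E(D) = 5 (E(D) = ((⅙)*(-5)*(-1 - 5))/1 = ((⅙)*(-5)*(-6))*1 = 5*1 = 5)
E(Q(-1))*566 - 1*(-5032) = 5*566 - 1*(-5032) = 2830 + 5032 = 7862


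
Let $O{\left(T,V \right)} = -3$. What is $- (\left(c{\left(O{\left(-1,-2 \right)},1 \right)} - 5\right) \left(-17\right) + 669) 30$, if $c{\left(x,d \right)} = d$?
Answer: $-22110$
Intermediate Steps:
$- (\left(c{\left(O{\left(-1,-2 \right)},1 \right)} - 5\right) \left(-17\right) + 669) 30 = - (\left(1 - 5\right) \left(-17\right) + 669) 30 = - (\left(-4\right) \left(-17\right) + 669) 30 = - (68 + 669) 30 = \left(-1\right) 737 \cdot 30 = \left(-737\right) 30 = -22110$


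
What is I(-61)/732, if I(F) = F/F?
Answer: 1/732 ≈ 0.0013661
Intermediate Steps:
I(F) = 1
I(-61)/732 = 1/732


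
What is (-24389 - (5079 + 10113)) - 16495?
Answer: -56076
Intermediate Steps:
(-24389 - (5079 + 10113)) - 16495 = (-24389 - 1*15192) - 16495 = (-24389 - 15192) - 16495 = -39581 - 16495 = -56076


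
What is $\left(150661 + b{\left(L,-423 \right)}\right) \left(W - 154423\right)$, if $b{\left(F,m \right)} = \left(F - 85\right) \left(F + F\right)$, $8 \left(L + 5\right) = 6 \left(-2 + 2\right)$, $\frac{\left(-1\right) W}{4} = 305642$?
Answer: $-208698132951$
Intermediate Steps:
$W = -1222568$ ($W = \left(-4\right) 305642 = -1222568$)
$L = -5$ ($L = -5 + \frac{6 \left(-2 + 2\right)}{8} = -5 + \frac{6 \cdot 0}{8} = -5 + \frac{1}{8} \cdot 0 = -5 + 0 = -5$)
$b{\left(F,m \right)} = 2 F \left(-85 + F\right)$ ($b{\left(F,m \right)} = \left(-85 + F\right) 2 F = 2 F \left(-85 + F\right)$)
$\left(150661 + b{\left(L,-423 \right)}\right) \left(W - 154423\right) = \left(150661 + 2 \left(-5\right) \left(-85 - 5\right)\right) \left(-1222568 - 154423\right) = \left(150661 + 2 \left(-5\right) \left(-90\right)\right) \left(-1376991\right) = \left(150661 + 900\right) \left(-1376991\right) = 151561 \left(-1376991\right) = -208698132951$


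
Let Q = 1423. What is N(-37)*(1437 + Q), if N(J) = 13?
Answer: 37180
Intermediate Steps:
N(-37)*(1437 + Q) = 13*(1437 + 1423) = 13*2860 = 37180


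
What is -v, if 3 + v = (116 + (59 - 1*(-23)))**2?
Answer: -39201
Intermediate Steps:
v = 39201 (v = -3 + (116 + (59 - 1*(-23)))**2 = -3 + (116 + (59 + 23))**2 = -3 + (116 + 82)**2 = -3 + 198**2 = -3 + 39204 = 39201)
-v = -1*39201 = -39201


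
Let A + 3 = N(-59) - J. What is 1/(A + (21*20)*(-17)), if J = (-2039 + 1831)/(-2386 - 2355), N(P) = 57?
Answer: -4741/33594934 ≈ -0.00014112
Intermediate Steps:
J = 208/4741 (J = -208/(-4741) = -208*(-1/4741) = 208/4741 ≈ 0.043873)
A = 255806/4741 (A = -3 + (57 - 1*208/4741) = -3 + (57 - 208/4741) = -3 + 270029/4741 = 255806/4741 ≈ 53.956)
1/(A + (21*20)*(-17)) = 1/(255806/4741 + (21*20)*(-17)) = 1/(255806/4741 + 420*(-17)) = 1/(255806/4741 - 7140) = 1/(-33594934/4741) = -4741/33594934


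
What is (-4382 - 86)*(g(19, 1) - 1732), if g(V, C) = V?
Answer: 7653684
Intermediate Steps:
(-4382 - 86)*(g(19, 1) - 1732) = (-4382 - 86)*(19 - 1732) = -4468*(-1713) = 7653684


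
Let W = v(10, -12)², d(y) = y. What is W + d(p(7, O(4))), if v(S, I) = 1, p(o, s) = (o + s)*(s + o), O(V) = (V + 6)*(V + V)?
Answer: 7570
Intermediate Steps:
O(V) = 2*V*(6 + V) (O(V) = (6 + V)*(2*V) = 2*V*(6 + V))
p(o, s) = (o + s)² (p(o, s) = (o + s)*(o + s) = (o + s)²)
W = 1 (W = 1² = 1)
W + d(p(7, O(4))) = 1 + (7 + 2*4*(6 + 4))² = 1 + (7 + 2*4*10)² = 1 + (7 + 80)² = 1 + 87² = 1 + 7569 = 7570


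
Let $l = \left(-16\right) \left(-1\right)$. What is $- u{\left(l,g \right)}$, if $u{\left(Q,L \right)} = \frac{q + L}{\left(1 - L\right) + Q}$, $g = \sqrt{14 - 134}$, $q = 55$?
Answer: $\frac{- 55 i + 2 \sqrt{30}}{2 \sqrt{30} + 17 i} \approx -1.9927 - 1.9284 i$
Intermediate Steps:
$l = 16$
$g = 2 i \sqrt{30}$ ($g = \sqrt{-120} = 2 i \sqrt{30} \approx 10.954 i$)
$u{\left(Q,L \right)} = \frac{55 + L}{1 + Q - L}$ ($u{\left(Q,L \right)} = \frac{55 + L}{\left(1 - L\right) + Q} = \frac{55 + L}{1 + Q - L}$)
$- u{\left(l,g \right)} = - \frac{55 + 2 i \sqrt{30}}{1 + 16 - 2 i \sqrt{30}} = - \frac{55 + 2 i \sqrt{30}}{17 - 2 i \sqrt{30}}$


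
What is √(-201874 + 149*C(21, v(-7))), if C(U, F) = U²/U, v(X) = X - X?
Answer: I*√198745 ≈ 445.81*I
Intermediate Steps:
v(X) = 0
C(U, F) = U
√(-201874 + 149*C(21, v(-7))) = √(-201874 + 149*21) = √(-201874 + 3129) = √(-198745) = I*√198745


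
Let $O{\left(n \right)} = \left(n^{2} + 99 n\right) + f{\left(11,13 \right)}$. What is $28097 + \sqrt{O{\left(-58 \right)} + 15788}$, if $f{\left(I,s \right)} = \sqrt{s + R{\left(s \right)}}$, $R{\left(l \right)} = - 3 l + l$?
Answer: $28097 + \sqrt{13410 + i \sqrt{13}} \approx 28213.0 + 0.015568 i$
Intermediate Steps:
$R{\left(l \right)} = - 2 l$
$f{\left(I,s \right)} = \sqrt{- s}$ ($f{\left(I,s \right)} = \sqrt{s - 2 s} = \sqrt{- s}$)
$O{\left(n \right)} = n^{2} + 99 n + i \sqrt{13}$ ($O{\left(n \right)} = \left(n^{2} + 99 n\right) + \sqrt{\left(-1\right) 13} = \left(n^{2} + 99 n\right) + \sqrt{-13} = \left(n^{2} + 99 n\right) + i \sqrt{13} = n^{2} + 99 n + i \sqrt{13}$)
$28097 + \sqrt{O{\left(-58 \right)} + 15788} = 28097 + \sqrt{\left(\left(-58\right)^{2} + 99 \left(-58\right) + i \sqrt{13}\right) + 15788} = 28097 + \sqrt{\left(3364 - 5742 + i \sqrt{13}\right) + 15788} = 28097 + \sqrt{\left(-2378 + i \sqrt{13}\right) + 15788} = 28097 + \sqrt{13410 + i \sqrt{13}}$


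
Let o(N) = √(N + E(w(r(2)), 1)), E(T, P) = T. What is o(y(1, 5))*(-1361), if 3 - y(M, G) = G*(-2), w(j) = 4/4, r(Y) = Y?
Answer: -1361*√14 ≈ -5092.4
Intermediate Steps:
w(j) = 1 (w(j) = 4*(¼) = 1)
y(M, G) = 3 + 2*G (y(M, G) = 3 - G*(-2) = 3 - (-2)*G = 3 + 2*G)
o(N) = √(1 + N) (o(N) = √(N + 1) = √(1 + N))
o(y(1, 5))*(-1361) = √(1 + (3 + 2*5))*(-1361) = √(1 + (3 + 10))*(-1361) = √(1 + 13)*(-1361) = √14*(-1361) = -1361*√14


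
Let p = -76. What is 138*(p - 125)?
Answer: -27738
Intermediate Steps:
138*(p - 125) = 138*(-76 - 125) = 138*(-201) = -27738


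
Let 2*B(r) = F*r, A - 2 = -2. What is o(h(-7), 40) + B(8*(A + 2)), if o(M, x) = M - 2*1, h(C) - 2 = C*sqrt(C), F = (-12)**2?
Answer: 1152 - 7*I*sqrt(7) ≈ 1152.0 - 18.52*I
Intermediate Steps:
A = 0 (A = 2 - 2 = 0)
F = 144
B(r) = 72*r (B(r) = (144*r)/2 = 72*r)
h(C) = 2 + C**(3/2) (h(C) = 2 + C*sqrt(C) = 2 + C**(3/2))
o(M, x) = -2 + M (o(M, x) = M - 2 = -2 + M)
o(h(-7), 40) + B(8*(A + 2)) = (-2 + (2 + (-7)**(3/2))) + 72*(8*(0 + 2)) = (-2 + (2 - 7*I*sqrt(7))) + 72*(8*2) = -7*I*sqrt(7) + 72*16 = -7*I*sqrt(7) + 1152 = 1152 - 7*I*sqrt(7)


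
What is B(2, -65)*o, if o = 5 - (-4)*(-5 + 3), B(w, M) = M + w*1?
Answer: 189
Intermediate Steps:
B(w, M) = M + w
o = -3 (o = 5 - (-4)*(-2) = 5 - 1*8 = 5 - 8 = -3)
B(2, -65)*o = (-65 + 2)*(-3) = -63*(-3) = 189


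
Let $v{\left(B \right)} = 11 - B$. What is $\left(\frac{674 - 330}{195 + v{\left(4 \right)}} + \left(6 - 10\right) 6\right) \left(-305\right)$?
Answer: $\frac{686860}{101} \approx 6800.6$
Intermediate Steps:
$\left(\frac{674 - 330}{195 + v{\left(4 \right)}} + \left(6 - 10\right) 6\right) \left(-305\right) = \left(\frac{674 - 330}{195 + \left(11 - 4\right)} + \left(6 - 10\right) 6\right) \left(-305\right) = \left(\frac{344}{195 + \left(11 - 4\right)} - 24\right) \left(-305\right) = \left(\frac{344}{195 + 7} - 24\right) \left(-305\right) = \left(\frac{344}{202} - 24\right) \left(-305\right) = \left(344 \cdot \frac{1}{202} - 24\right) \left(-305\right) = \left(\frac{172}{101} - 24\right) \left(-305\right) = \left(- \frac{2252}{101}\right) \left(-305\right) = \frac{686860}{101}$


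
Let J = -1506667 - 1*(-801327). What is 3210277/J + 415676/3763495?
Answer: -471546741131/106181742532 ≈ -4.4409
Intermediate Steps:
J = -705340 (J = -1506667 + 801327 = -705340)
3210277/J + 415676/3763495 = 3210277/(-705340) + 415676/3763495 = 3210277*(-1/705340) + 415676*(1/3763495) = -3210277/705340 + 415676/3763495 = -471546741131/106181742532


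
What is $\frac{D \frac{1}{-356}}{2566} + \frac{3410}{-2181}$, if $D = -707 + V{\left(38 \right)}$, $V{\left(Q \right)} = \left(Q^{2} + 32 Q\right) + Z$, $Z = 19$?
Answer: $- \frac{779830573}{498083694} \approx -1.5657$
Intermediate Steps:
$V{\left(Q \right)} = 19 + Q^{2} + 32 Q$ ($V{\left(Q \right)} = \left(Q^{2} + 32 Q\right) + 19 = 19 + Q^{2} + 32 Q$)
$D = 1972$ ($D = -707 + \left(19 + 38^{2} + 32 \cdot 38\right) = -707 + \left(19 + 1444 + 1216\right) = -707 + 2679 = 1972$)
$\frac{D \frac{1}{-356}}{2566} + \frac{3410}{-2181} = \frac{1972 \frac{1}{-356}}{2566} + \frac{3410}{-2181} = 1972 \left(- \frac{1}{356}\right) \frac{1}{2566} + 3410 \left(- \frac{1}{2181}\right) = \left(- \frac{493}{89}\right) \frac{1}{2566} - \frac{3410}{2181} = - \frac{493}{228374} - \frac{3410}{2181} = - \frac{779830573}{498083694}$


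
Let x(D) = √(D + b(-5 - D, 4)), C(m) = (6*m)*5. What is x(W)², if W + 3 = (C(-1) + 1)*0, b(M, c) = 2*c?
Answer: 5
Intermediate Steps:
C(m) = 30*m
W = -3 (W = -3 + (30*(-1) + 1)*0 = -3 + (-30 + 1)*0 = -3 - 29*0 = -3 + 0 = -3)
x(D) = √(8 + D) (x(D) = √(D + 2*4) = √(D + 8) = √(8 + D))
x(W)² = (√(8 - 3))² = (√5)² = 5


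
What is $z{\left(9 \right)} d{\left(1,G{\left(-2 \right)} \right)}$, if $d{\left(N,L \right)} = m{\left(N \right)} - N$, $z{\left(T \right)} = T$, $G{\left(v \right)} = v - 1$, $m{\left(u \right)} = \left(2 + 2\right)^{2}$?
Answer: $135$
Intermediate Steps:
$m{\left(u \right)} = 16$ ($m{\left(u \right)} = 4^{2} = 16$)
$G{\left(v \right)} = -1 + v$
$d{\left(N,L \right)} = 16 - N$
$z{\left(9 \right)} d{\left(1,G{\left(-2 \right)} \right)} = 9 \left(16 - 1\right) = 9 \cdot 15 = 135$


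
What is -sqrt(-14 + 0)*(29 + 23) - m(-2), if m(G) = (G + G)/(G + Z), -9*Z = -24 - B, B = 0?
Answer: 6 - 52*I*sqrt(14) ≈ 6.0 - 194.57*I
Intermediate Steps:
Z = 8/3 (Z = -(-24 - 1*0)/9 = -(-24 + 0)/9 = -1/9*(-24) = 8/3 ≈ 2.6667)
m(G) = 2*G/(8/3 + G) (m(G) = (G + G)/(G + 8/3) = (2*G)/(8/3 + G) = 2*G/(8/3 + G))
-sqrt(-14 + 0)*(29 + 23) - m(-2) = -sqrt(-14 + 0)*(29 + 23) - 6*(-2)/(8 + 3*(-2)) = -sqrt(-14)*52 - 6*(-2)/(8 - 6) = -I*sqrt(14)*52 - 6*(-2)/2 = -52*I*sqrt(14) - 6*(-2)/2 = -52*I*sqrt(14) - 1*(-6) = -52*I*sqrt(14) + 6 = 6 - 52*I*sqrt(14)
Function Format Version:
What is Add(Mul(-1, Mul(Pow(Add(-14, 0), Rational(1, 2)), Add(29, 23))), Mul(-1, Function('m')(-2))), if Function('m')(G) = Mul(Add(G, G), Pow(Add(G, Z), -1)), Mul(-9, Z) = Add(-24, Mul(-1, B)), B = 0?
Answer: Add(6, Mul(-52, I, Pow(14, Rational(1, 2)))) ≈ Add(6.0000, Mul(-194.57, I))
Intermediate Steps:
Z = Rational(8, 3) (Z = Mul(Rational(-1, 9), Add(-24, Mul(-1, 0))) = Mul(Rational(-1, 9), Add(-24, 0)) = Mul(Rational(-1, 9), -24) = Rational(8, 3) ≈ 2.6667)
Function('m')(G) = Mul(2, G, Pow(Add(Rational(8, 3), G), -1)) (Function('m')(G) = Mul(Add(G, G), Pow(Add(G, Rational(8, 3)), -1)) = Mul(Mul(2, G), Pow(Add(Rational(8, 3), G), -1)) = Mul(2, G, Pow(Add(Rational(8, 3), G), -1)))
Add(Mul(-1, Mul(Pow(Add(-14, 0), Rational(1, 2)), Add(29, 23))), Mul(-1, Function('m')(-2))) = Add(Mul(-1, Mul(Pow(Add(-14, 0), Rational(1, 2)), Add(29, 23))), Mul(-1, Mul(6, -2, Pow(Add(8, Mul(3, -2)), -1)))) = Add(Mul(-1, Mul(Pow(-14, Rational(1, 2)), 52)), Mul(-1, Mul(6, -2, Pow(Add(8, -6), -1)))) = Add(Mul(-1, Mul(Mul(I, Pow(14, Rational(1, 2))), 52)), Mul(-1, Mul(6, -2, Pow(2, -1)))) = Add(Mul(-1, Mul(52, I, Pow(14, Rational(1, 2)))), Mul(-1, Mul(6, -2, Rational(1, 2)))) = Add(Mul(-52, I, Pow(14, Rational(1, 2))), Mul(-1, -6)) = Add(Mul(-52, I, Pow(14, Rational(1, 2))), 6) = Add(6, Mul(-52, I, Pow(14, Rational(1, 2))))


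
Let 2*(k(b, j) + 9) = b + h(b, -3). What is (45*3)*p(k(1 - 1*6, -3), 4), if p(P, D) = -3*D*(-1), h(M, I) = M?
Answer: 1620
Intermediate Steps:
k(b, j) = -9 + b (k(b, j) = -9 + (b + b)/2 = -9 + (2*b)/2 = -9 + b)
p(P, D) = 3*D (p(P, D) = -(-3)*D = 3*D)
(45*3)*p(k(1 - 1*6, -3), 4) = (45*3)*(3*4) = 135*12 = 1620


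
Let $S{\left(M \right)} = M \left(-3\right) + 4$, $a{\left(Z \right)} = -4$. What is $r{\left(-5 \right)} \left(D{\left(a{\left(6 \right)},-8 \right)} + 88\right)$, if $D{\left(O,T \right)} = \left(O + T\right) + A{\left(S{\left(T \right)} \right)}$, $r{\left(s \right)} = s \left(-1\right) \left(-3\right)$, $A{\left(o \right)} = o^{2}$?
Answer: $-12900$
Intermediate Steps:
$S{\left(M \right)} = 4 - 3 M$ ($S{\left(M \right)} = - 3 M + 4 = 4 - 3 M$)
$r{\left(s \right)} = 3 s$ ($r{\left(s \right)} = - s \left(-3\right) = 3 s$)
$D{\left(O,T \right)} = O + T + \left(4 - 3 T\right)^{2}$ ($D{\left(O,T \right)} = \left(O + T\right) + \left(4 - 3 T\right)^{2} = O + T + \left(4 - 3 T\right)^{2}$)
$r{\left(-5 \right)} \left(D{\left(a{\left(6 \right)},-8 \right)} + 88\right) = 3 \left(-5\right) \left(\left(-4 - 8 + \left(-4 + 3 \left(-8\right)\right)^{2}\right) + 88\right) = - 15 \left(\left(-4 - 8 + \left(-4 - 24\right)^{2}\right) + 88\right) = - 15 \left(\left(-4 - 8 + \left(-28\right)^{2}\right) + 88\right) = - 15 \left(\left(-4 - 8 + 784\right) + 88\right) = - 15 \left(772 + 88\right) = \left(-15\right) 860 = -12900$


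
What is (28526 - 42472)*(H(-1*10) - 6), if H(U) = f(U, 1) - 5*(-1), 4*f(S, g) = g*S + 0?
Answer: 48811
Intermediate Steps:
f(S, g) = S*g/4 (f(S, g) = (g*S + 0)/4 = (S*g + 0)/4 = (S*g)/4 = S*g/4)
H(U) = 5 + U/4 (H(U) = (¼)*U*1 - 5*(-1) = U/4 + 5 = 5 + U/4)
(28526 - 42472)*(H(-1*10) - 6) = (28526 - 42472)*((5 + (-1*10)/4) - 6) = -13946*((5 + (¼)*(-10)) - 6) = -13946*((5 - 5/2) - 6) = -13946*(5/2 - 6) = -13946*(-7/2) = 48811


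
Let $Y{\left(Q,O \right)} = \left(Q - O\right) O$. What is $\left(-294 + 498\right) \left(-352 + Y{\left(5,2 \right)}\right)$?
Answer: $-70584$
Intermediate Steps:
$Y{\left(Q,O \right)} = O \left(Q - O\right)$
$\left(-294 + 498\right) \left(-352 + Y{\left(5,2 \right)}\right) = \left(-294 + 498\right) \left(-352 + 2 \left(5 - 2\right)\right) = 204 \left(-352 + 2 \left(5 - 2\right)\right) = 204 \left(-352 + 2 \cdot 3\right) = 204 \left(-352 + 6\right) = 204 \left(-346\right) = -70584$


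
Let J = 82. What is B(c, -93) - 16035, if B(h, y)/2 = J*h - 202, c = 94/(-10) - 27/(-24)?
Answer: -177961/10 ≈ -17796.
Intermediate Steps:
c = -331/40 (c = 94*(-⅒) - 27*(-1/24) = -47/5 + 9/8 = -331/40 ≈ -8.2750)
B(h, y) = -404 + 164*h (B(h, y) = 2*(82*h - 202) = 2*(-202 + 82*h) = -404 + 164*h)
B(c, -93) - 16035 = (-404 + 164*(-331/40)) - 16035 = (-404 - 13571/10) - 16035 = -17611/10 - 16035 = -177961/10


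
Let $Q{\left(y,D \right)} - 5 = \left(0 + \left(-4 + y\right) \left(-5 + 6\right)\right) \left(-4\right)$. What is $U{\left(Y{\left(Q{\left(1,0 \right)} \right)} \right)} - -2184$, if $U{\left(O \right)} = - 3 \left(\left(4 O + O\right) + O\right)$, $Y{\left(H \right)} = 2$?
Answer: $2148$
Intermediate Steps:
$Q{\left(y,D \right)} = 21 - 4 y$ ($Q{\left(y,D \right)} = 5 + \left(0 + \left(-4 + y\right) \left(-5 + 6\right)\right) \left(-4\right) = 5 + \left(0 + \left(-4 + y\right) 1\right) \left(-4\right) = 5 + \left(0 + \left(-4 + y\right)\right) \left(-4\right) = 5 + \left(-4 + y\right) \left(-4\right) = 5 - \left(-16 + 4 y\right) = 21 - 4 y$)
$U{\left(O \right)} = - 18 O$ ($U{\left(O \right)} = - 3 \left(5 O + O\right) = - 3 \cdot 6 O = - 18 O$)
$U{\left(Y{\left(Q{\left(1,0 \right)} \right)} \right)} - -2184 = \left(-18\right) 2 - -2184 = -36 + 2184 = 2148$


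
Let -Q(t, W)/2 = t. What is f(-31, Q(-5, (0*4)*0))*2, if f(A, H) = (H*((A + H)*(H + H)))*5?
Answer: -42000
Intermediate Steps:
Q(t, W) = -2*t
f(A, H) = 10*H²*(A + H) (f(A, H) = (H*((A + H)*(2*H)))*5 = (H*(2*H*(A + H)))*5 = (2*H²*(A + H))*5 = 10*H²*(A + H))
f(-31, Q(-5, (0*4)*0))*2 = (10*(-2*(-5))²*(-31 - 2*(-5)))*2 = (10*10²*(-31 + 10))*2 = (10*100*(-21))*2 = -21000*2 = -42000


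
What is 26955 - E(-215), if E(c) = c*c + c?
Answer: -19055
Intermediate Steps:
E(c) = c + c² (E(c) = c² + c = c + c²)
26955 - E(-215) = 26955 - (-215)*(1 - 215) = 26955 - (-215)*(-214) = 26955 - 1*46010 = 26955 - 46010 = -19055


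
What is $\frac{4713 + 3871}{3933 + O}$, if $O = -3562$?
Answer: $\frac{8584}{371} \approx 23.137$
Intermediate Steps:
$\frac{4713 + 3871}{3933 + O} = \frac{4713 + 3871}{3933 - 3562} = \frac{8584}{371}$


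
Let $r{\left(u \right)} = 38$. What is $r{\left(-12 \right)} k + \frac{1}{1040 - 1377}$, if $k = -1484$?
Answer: $- \frac{19004105}{337} \approx -56392.0$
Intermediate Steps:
$r{\left(-12 \right)} k + \frac{1}{1040 - 1377} = 38 \left(-1484\right) + \frac{1}{1040 - 1377} = -56392 + \frac{1}{-337} = -56392 - \frac{1}{337} = - \frac{19004105}{337}$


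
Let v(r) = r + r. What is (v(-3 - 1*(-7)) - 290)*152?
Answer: -42864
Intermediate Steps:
v(r) = 2*r
(v(-3 - 1*(-7)) - 290)*152 = (2*(-3 - 1*(-7)) - 290)*152 = (2*(-3 + 7) - 290)*152 = (2*4 - 290)*152 = (8 - 290)*152 = -282*152 = -42864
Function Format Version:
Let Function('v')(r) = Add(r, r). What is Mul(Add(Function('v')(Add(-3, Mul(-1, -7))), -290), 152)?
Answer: -42864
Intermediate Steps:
Function('v')(r) = Mul(2, r)
Mul(Add(Function('v')(Add(-3, Mul(-1, -7))), -290), 152) = Mul(Add(Mul(2, Add(-3, Mul(-1, -7))), -290), 152) = Mul(Add(Mul(2, Add(-3, 7)), -290), 152) = Mul(Add(Mul(2, 4), -290), 152) = Mul(Add(8, -290), 152) = Mul(-282, 152) = -42864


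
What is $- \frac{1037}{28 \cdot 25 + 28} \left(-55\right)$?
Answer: $\frac{57035}{728} \approx 78.345$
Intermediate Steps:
$- \frac{1037}{28 \cdot 25 + 28} \left(-55\right) = - \frac{1037}{700 + 28} \left(-55\right) = - \frac{1037}{728} \left(-55\right) = \left(-1037\right) \frac{1}{728} \left(-55\right) = \left(- \frac{1037}{728}\right) \left(-55\right) = \frac{57035}{728}$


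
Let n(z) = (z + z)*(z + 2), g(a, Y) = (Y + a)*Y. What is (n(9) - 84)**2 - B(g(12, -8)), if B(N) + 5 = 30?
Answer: 12971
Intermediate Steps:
g(a, Y) = Y*(Y + a)
B(N) = 25 (B(N) = -5 + 30 = 25)
n(z) = 2*z*(2 + z) (n(z) = (2*z)*(2 + z) = 2*z*(2 + z))
(n(9) - 84)**2 - B(g(12, -8)) = (2*9*(2 + 9) - 84)**2 - 1*25 = (2*9*11 - 84)**2 - 25 = (198 - 84)**2 - 25 = 114**2 - 25 = 12996 - 25 = 12971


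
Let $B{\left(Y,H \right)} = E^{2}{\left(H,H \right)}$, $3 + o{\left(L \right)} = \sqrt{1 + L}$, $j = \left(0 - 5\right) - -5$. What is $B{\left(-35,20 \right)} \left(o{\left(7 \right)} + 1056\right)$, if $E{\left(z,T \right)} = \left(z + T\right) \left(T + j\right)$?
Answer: $673920000 + 1280000 \sqrt{2} \approx 6.7573 \cdot 10^{8}$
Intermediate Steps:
$j = 0$ ($j = -5 + 5 = 0$)
$o{\left(L \right)} = -3 + \sqrt{1 + L}$
$E{\left(z,T \right)} = T \left(T + z\right)$ ($E{\left(z,T \right)} = \left(z + T\right) \left(T + 0\right) = \left(T + z\right) T = T \left(T + z\right)$)
$B{\left(Y,H \right)} = 4 H^{4}$ ($B{\left(Y,H \right)} = \left(H \left(H + H\right)\right)^{2} = \left(H 2 H\right)^{2} = \left(2 H^{2}\right)^{2} = 4 H^{4}$)
$B{\left(-35,20 \right)} \left(o{\left(7 \right)} + 1056\right) = 4 \cdot 20^{4} \left(\left(-3 + \sqrt{1 + 7}\right) + 1056\right) = 4 \cdot 160000 \left(\left(-3 + \sqrt{8}\right) + 1056\right) = 640000 \left(\left(-3 + 2 \sqrt{2}\right) + 1056\right) = 640000 \left(1053 + 2 \sqrt{2}\right) = 673920000 + 1280000 \sqrt{2}$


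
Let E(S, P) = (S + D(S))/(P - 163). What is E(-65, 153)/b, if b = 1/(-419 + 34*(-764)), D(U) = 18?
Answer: -248113/2 ≈ -1.2406e+5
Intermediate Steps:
b = -1/26395 (b = 1/(-419 - 25976) = 1/(-26395) = -1/26395 ≈ -3.7886e-5)
E(S, P) = (18 + S)/(-163 + P) (E(S, P) = (S + 18)/(P - 163) = (18 + S)/(-163 + P))
E(-65, 153)/b = ((18 - 65)/(-163 + 153))/(-1/26395) = (-47/(-10))*(-26395) = -1/10*(-47)*(-26395) = (47/10)*(-26395) = -248113/2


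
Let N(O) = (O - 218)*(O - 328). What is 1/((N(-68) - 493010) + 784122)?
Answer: 1/404368 ≈ 2.4730e-6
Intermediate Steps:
N(O) = (-328 + O)*(-218 + O) (N(O) = (-218 + O)*(-328 + O) = (-328 + O)*(-218 + O))
1/((N(-68) - 493010) + 784122) = 1/(((71504 + (-68)**2 - 546*(-68)) - 493010) + 784122) = 1/(((71504 + 4624 + 37128) - 493010) + 784122) = 1/((113256 - 493010) + 784122) = 1/(-379754 + 784122) = 1/404368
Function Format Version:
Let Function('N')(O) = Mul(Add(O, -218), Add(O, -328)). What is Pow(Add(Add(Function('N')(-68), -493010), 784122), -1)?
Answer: Rational(1, 404368) ≈ 2.4730e-6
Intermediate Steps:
Function('N')(O) = Mul(Add(-328, O), Add(-218, O)) (Function('N')(O) = Mul(Add(-218, O), Add(-328, O)) = Mul(Add(-328, O), Add(-218, O)))
Pow(Add(Add(Function('N')(-68), -493010), 784122), -1) = Pow(Add(Add(Add(71504, Pow(-68, 2), Mul(-546, -68)), -493010), 784122), -1) = Pow(Add(Add(Add(71504, 4624, 37128), -493010), 784122), -1) = Pow(Add(Add(113256, -493010), 784122), -1) = Pow(Add(-379754, 784122), -1) = Pow(404368, -1) = Rational(1, 404368)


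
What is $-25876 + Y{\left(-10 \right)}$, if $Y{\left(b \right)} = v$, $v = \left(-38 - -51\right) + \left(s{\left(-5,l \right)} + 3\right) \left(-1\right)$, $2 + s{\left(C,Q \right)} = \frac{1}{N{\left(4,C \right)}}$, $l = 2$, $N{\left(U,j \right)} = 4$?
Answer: $- \frac{103457}{4} \approx -25864.0$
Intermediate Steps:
$s{\left(C,Q \right)} = - \frac{7}{4}$ ($s{\left(C,Q \right)} = -2 + \frac{1}{4} = - \frac{7}{4}$)
$v = \frac{47}{4}$ ($v = \left(-38 - -51\right) + \left(- \frac{7}{4} + 3\right) \left(-1\right) = \left(-38 + 51\right) + \frac{5}{4} \left(-1\right) = 13 - \frac{5}{4} = \frac{47}{4} \approx 11.75$)
$Y{\left(b \right)} = \frac{47}{4}$
$-25876 + Y{\left(-10 \right)} = -25876 + \frac{47}{4} = - \frac{103457}{4}$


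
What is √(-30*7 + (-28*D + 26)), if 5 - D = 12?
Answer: 2*√3 ≈ 3.4641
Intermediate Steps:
D = -7 (D = 5 - 1*12 = 5 - 12 = -7)
√(-30*7 + (-28*D + 26)) = √(-30*7 + (-28*(-7) + 26)) = √(-210 + (196 + 26)) = √(-210 + 222) = √12 = 2*√3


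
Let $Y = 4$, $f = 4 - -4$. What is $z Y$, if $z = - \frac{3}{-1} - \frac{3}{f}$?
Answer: $\frac{21}{2} \approx 10.5$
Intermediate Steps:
$f = 8$ ($f = 4 + 4 = 8$)
$z = \frac{21}{8}$ ($z = - \frac{3}{-1} - \frac{3}{8} = \left(-3\right) \left(-1\right) - \frac{3}{8} = 3 - \frac{3}{8} = \frac{21}{8} \approx 2.625$)
$z Y = \frac{21}{8} \cdot 4 = \frac{21}{2}$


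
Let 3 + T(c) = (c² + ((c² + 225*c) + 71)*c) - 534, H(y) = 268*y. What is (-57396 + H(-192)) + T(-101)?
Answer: 1158565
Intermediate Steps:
T(c) = -537 + c² + c*(71 + c² + 225*c) (T(c) = -3 + ((c² + ((c² + 225*c) + 71)*c) - 534) = -3 + ((c² + (71 + c² + 225*c)*c) - 534) = -3 + ((c² + c*(71 + c² + 225*c)) - 534) = -3 + (-534 + c² + c*(71 + c² + 225*c)) = -537 + c² + c*(71 + c² + 225*c))
(-57396 + H(-192)) + T(-101) = (-57396 + 268*(-192)) + (-537 + (-101)³ + 71*(-101) + 226*(-101)²) = (-57396 - 51456) + (-537 - 1030301 - 7171 + 226*10201) = -108852 + (-537 - 1030301 - 7171 + 2305426) = -108852 + 1267417 = 1158565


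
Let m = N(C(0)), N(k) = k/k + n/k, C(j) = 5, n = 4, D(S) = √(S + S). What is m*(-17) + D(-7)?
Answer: -153/5 + I*√14 ≈ -30.6 + 3.7417*I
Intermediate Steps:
D(S) = √2*√S (D(S) = √(2*S) = √2*√S)
N(k) = 1 + 4/k (N(k) = k/k + 4/k = 1 + 4/k)
m = 9/5 (m = (4 + 5)/5 = (⅕)*9 = 9/5 ≈ 1.8000)
m*(-17) + D(-7) = (9/5)*(-17) + √2*√(-7) = -153/5 + √2*(I*√7) = -153/5 + I*√14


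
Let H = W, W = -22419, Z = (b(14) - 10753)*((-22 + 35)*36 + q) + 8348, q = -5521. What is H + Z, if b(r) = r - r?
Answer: 54320838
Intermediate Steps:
b(r) = 0
Z = 54343257 (Z = (0 - 10753)*((-22 + 35)*36 - 5521) + 8348 = -10753*(13*36 - 5521) + 8348 = -10753*(468 - 5521) + 8348 = -10753*(-5053) + 8348 = 54334909 + 8348 = 54343257)
H = -22419
H + Z = -22419 + 54343257 = 54320838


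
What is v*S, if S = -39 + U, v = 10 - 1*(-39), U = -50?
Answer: -4361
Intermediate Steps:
v = 49 (v = 10 + 39 = 49)
S = -89 (S = -39 - 50 = -89)
v*S = 49*(-89) = -4361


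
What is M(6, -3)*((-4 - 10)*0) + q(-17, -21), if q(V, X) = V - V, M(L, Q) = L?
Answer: 0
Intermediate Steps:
q(V, X) = 0
M(6, -3)*((-4 - 10)*0) + q(-17, -21) = 6*((-4 - 10)*0) + 0 = 6*(-14*0) + 0 = 6*0 + 0 = 0 + 0 = 0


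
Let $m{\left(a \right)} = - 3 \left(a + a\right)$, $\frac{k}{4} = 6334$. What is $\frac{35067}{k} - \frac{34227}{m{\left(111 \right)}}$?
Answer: $\frac{49473883}{937432} \approx 52.776$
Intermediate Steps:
$k = 25336$ ($k = 4 \cdot 6334 = 25336$)
$m{\left(a \right)} = - 6 a$ ($m{\left(a \right)} = - 3 \cdot 2 a = - 6 a$)
$\frac{35067}{k} - \frac{34227}{m{\left(111 \right)}} = \frac{35067}{25336} - \frac{34227}{\left(-6\right) 111} = 35067 \cdot \frac{1}{25336} - \frac{34227}{-666} = \frac{35067}{25336} - - \frac{3803}{74} = \frac{35067}{25336} + \frac{3803}{74} = \frac{49473883}{937432}$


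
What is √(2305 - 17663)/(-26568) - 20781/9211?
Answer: -20781/9211 - I*√15358/26568 ≈ -2.2561 - 0.0046645*I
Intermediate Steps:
√(2305 - 17663)/(-26568) - 20781/9211 = √(-15358)*(-1/26568) - 20781*1/9211 = (I*√15358)*(-1/26568) - 20781/9211 = -I*√15358/26568 - 20781/9211 = -20781/9211 - I*√15358/26568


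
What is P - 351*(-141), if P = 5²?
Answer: 49516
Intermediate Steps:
P = 25
P - 351*(-141) = 25 - 351*(-141) = 25 + 49491 = 49516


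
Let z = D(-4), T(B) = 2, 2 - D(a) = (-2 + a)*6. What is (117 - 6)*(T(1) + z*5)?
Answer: 21312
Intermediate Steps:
D(a) = 14 - 6*a (D(a) = 2 - (-2 + a)*6 = 2 - (-12 + 6*a) = 2 + (12 - 6*a) = 14 - 6*a)
z = 38 (z = 14 - 6*(-4) = 14 + 24 = 38)
(117 - 6)*(T(1) + z*5) = (117 - 6)*(2 + 38*5) = 111*(2 + 190) = 111*192 = 21312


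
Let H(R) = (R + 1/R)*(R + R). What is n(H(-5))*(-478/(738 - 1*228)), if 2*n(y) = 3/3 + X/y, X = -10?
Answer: -1673/4420 ≈ -0.37851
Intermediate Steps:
H(R) = 2*R*(R + 1/R) (H(R) = (R + 1/R)*(2*R) = 2*R*(R + 1/R))
n(y) = ½ - 5/y (n(y) = (3/3 - 10/y)/2 = (3*(⅓) - 10/y)/2 = (1 - 10/y)/2 = ½ - 5/y)
n(H(-5))*(-478/(738 - 1*228)) = ((-10 + (2 + 2*(-5)²))/(2*(2 + 2*(-5)²)))*(-478/(738 - 1*228)) = ((-10 + (2 + 2*25))/(2*(2 + 2*25)))*(-478/(738 - 228)) = ((-10 + (2 + 50))/(2*(2 + 50)))*(-478/510) = ((½)*(-10 + 52)/52)*(-478/510) = ((½)*(1/52)*42)*(-1*239/255) = (21/52)*(-239/255) = -1673/4420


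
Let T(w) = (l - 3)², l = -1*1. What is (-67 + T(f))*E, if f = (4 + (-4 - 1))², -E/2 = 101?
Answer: 10302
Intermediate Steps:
l = -1
E = -202 (E = -2*101 = -202)
f = 1 (f = (4 - 5)² = (-1)² = 1)
T(w) = 16 (T(w) = (-1 - 3)² = (-4)² = 16)
(-67 + T(f))*E = (-67 + 16)*(-202) = -51*(-202) = 10302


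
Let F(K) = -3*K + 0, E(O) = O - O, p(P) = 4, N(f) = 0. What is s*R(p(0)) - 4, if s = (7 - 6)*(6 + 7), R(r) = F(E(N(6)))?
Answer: -4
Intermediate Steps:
E(O) = 0
F(K) = -3*K
R(r) = 0 (R(r) = -3*0 = 0)
s = 13 (s = 1*13 = 13)
s*R(p(0)) - 4 = 13*0 - 4 = 0 - 4 = -4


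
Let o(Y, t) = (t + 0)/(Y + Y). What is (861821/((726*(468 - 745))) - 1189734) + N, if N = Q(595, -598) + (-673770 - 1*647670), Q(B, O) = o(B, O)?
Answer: -300476830593053/119655690 ≈ -2.5112e+6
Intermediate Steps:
o(Y, t) = t/(2*Y) (o(Y, t) = t/((2*Y)) = t*(1/(2*Y)) = t/(2*Y))
Q(B, O) = O/(2*B)
N = -786257099/595 (N = (½)*(-598)/595 + (-673770 - 1*647670) = (½)*(-598)*(1/595) + (-673770 - 647670) = -299/595 - 1321440 = -786257099/595 ≈ -1.3214e+6)
(861821/((726*(468 - 745))) - 1189734) + N = (861821/((726*(468 - 745))) - 1189734) - 786257099/595 = (861821/((726*(-277))) - 1189734) - 786257099/595 = (861821/(-201102) - 1189734) - 786257099/595 = (861821*(-1/201102) - 1189734) - 786257099/595 = (-861821/201102 - 1189734) - 786257099/595 = -239258748689/201102 - 786257099/595 = -300476830593053/119655690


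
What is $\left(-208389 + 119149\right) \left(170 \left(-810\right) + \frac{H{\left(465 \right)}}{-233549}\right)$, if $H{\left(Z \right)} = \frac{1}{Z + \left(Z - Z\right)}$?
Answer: $\frac{266903618995853848}{21720057} \approx 1.2288 \cdot 10^{10}$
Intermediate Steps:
$H{\left(Z \right)} = \frac{1}{Z}$ ($H{\left(Z \right)} = \frac{1}{Z + 0} = \frac{1}{Z}$)
$\left(-208389 + 119149\right) \left(170 \left(-810\right) + \frac{H{\left(465 \right)}}{-233549}\right) = \left(-208389 + 119149\right) \left(170 \left(-810\right) + \frac{1}{465 \left(-233549\right)}\right) = - 89240 \left(-137700 + \frac{1}{465} \left(- \frac{1}{233549}\right)\right) = - 89240 \left(-137700 - \frac{1}{108600285}\right) = \left(-89240\right) \left(- \frac{14954259244501}{108600285}\right) = \frac{266903618995853848}{21720057}$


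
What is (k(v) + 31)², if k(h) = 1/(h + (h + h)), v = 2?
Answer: 34969/36 ≈ 971.36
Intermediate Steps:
k(h) = 1/(3*h) (k(h) = 1/(h + 2*h) = 1/(3*h))
(k(v) + 31)² = ((⅓)/2 + 31)² = ((⅓)*(½) + 31)² = (⅙ + 31)² = (187/6)² = 34969/36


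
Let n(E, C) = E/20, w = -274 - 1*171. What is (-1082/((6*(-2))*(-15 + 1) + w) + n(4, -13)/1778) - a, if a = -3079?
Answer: 7591749127/2462530 ≈ 3082.9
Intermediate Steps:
w = -445 (w = -274 - 171 = -445)
n(E, C) = E/20 (n(E, C) = E*(1/20) = E/20)
(-1082/((6*(-2))*(-15 + 1) + w) + n(4, -13)/1778) - a = (-1082/((6*(-2))*(-15 + 1) - 445) + ((1/20)*4)/1778) - 1*(-3079) = (-1082/(-12*(-14) - 445) + (⅕)*(1/1778)) + 3079 = (-1082/(168 - 445) + 1/8890) + 3079 = (-1082/(-277) + 1/8890) + 3079 = (-1082*(-1/277) + 1/8890) + 3079 = (1082/277 + 1/8890) + 3079 = 9619257/2462530 + 3079 = 7591749127/2462530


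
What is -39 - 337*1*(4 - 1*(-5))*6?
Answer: -18237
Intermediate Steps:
-39 - 337*1*(4 - 1*(-5))*6 = -39 - 337*1*(4 + 5)*6 = -39 - 337*1*9*6 = -39 - 3033*6 = -39 - 337*54 = -39 - 18198 = -18237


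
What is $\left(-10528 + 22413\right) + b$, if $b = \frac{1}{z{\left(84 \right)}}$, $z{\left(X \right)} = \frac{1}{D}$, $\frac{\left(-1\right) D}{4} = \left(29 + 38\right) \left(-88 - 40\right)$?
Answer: $46189$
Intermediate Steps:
$D = 34304$ ($D = - 4 \left(29 + 38\right) \left(-88 - 40\right) = - 4 \cdot 67 \left(-128\right) = \left(-4\right) \left(-8576\right) = 34304$)
$z{\left(X \right)} = \frac{1}{34304}$
$b = 34304$ ($b = \frac{1}{\frac{1}{34304}} = 34304$)
$\left(-10528 + 22413\right) + b = \left(-10528 + 22413\right) + 34304 = 11885 + 34304 = 46189$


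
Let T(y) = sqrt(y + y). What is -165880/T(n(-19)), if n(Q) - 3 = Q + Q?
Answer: 16588*I*sqrt(70)/7 ≈ 19826.0*I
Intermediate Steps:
n(Q) = 3 + 2*Q (n(Q) = 3 + (Q + Q) = 3 + 2*Q)
T(y) = sqrt(2)*sqrt(y) (T(y) = sqrt(2*y) = sqrt(2)*sqrt(y))
-165880/T(n(-19)) = -165880*sqrt(2)/(2*sqrt(3 + 2*(-19))) = -165880*sqrt(2)/(2*sqrt(3 - 38)) = -165880*(-I*sqrt(70)/70) = -(-16588)*I*sqrt(70)/7 = 16588*I*sqrt(70)/7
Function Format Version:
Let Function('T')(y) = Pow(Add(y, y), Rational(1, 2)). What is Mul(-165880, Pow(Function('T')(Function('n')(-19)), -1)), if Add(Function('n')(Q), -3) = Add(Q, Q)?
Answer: Mul(Rational(16588, 7), I, Pow(70, Rational(1, 2))) ≈ Mul(19826., I)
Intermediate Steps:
Function('n')(Q) = Add(3, Mul(2, Q)) (Function('n')(Q) = Add(3, Add(Q, Q)) = Add(3, Mul(2, Q)))
Function('T')(y) = Mul(Pow(2, Rational(1, 2)), Pow(y, Rational(1, 2))) (Function('T')(y) = Pow(Mul(2, y), Rational(1, 2)) = Mul(Pow(2, Rational(1, 2)), Pow(y, Rational(1, 2))))
Mul(-165880, Pow(Function('T')(Function('n')(-19)), -1)) = Mul(-165880, Pow(Mul(Pow(2, Rational(1, 2)), Pow(Add(3, Mul(2, -19)), Rational(1, 2))), -1)) = Mul(-165880, Pow(Mul(Pow(2, Rational(1, 2)), Pow(Add(3, -38), Rational(1, 2))), -1)) = Mul(-165880, Pow(Mul(Pow(2, Rational(1, 2)), Pow(-35, Rational(1, 2))), -1)) = Mul(-165880, Pow(Mul(Pow(2, Rational(1, 2)), Mul(I, Pow(35, Rational(1, 2)))), -1)) = Mul(-165880, Pow(Mul(I, Pow(70, Rational(1, 2))), -1)) = Mul(-165880, Mul(Rational(-1, 70), I, Pow(70, Rational(1, 2)))) = Mul(Rational(16588, 7), I, Pow(70, Rational(1, 2)))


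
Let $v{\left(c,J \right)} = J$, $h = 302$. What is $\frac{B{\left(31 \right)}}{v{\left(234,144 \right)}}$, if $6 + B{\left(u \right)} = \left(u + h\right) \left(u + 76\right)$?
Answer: $\frac{11875}{48} \approx 247.4$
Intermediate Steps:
$B{\left(u \right)} = -6 + \left(76 + u\right) \left(302 + u\right)$ ($B{\left(u \right)} = -6 + \left(u + 302\right) \left(u + 76\right) = -6 + \left(302 + u\right) \left(76 + u\right) = -6 + \left(76 + u\right) \left(302 + u\right)$)
$\frac{B{\left(31 \right)}}{v{\left(234,144 \right)}} = \frac{22946 + 31^{2} + 378 \cdot 31}{144} = \left(22946 + 961 + 11718\right) \frac{1}{144} = 35625 \cdot \frac{1}{144} = \frac{11875}{48}$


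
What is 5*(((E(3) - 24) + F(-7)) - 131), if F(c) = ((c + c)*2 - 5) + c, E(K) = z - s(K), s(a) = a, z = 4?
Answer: -970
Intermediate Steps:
E(K) = 4 - K
F(c) = -5 + 5*c (F(c) = ((2*c)*2 - 5) + c = (4*c - 5) + c = (-5 + 4*c) + c = -5 + 5*c)
5*(((E(3) - 24) + F(-7)) - 131) = 5*((((4 - 1*3) - 24) + (-5 + 5*(-7))) - 131) = 5*((((4 - 3) - 24) + (-5 - 35)) - 131) = 5*(((1 - 24) - 40) - 131) = 5*((-23 - 40) - 131) = 5*(-63 - 131) = 5*(-194) = -970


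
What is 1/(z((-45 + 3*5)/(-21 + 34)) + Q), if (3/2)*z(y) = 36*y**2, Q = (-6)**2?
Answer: 169/27684 ≈ 0.0061046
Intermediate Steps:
Q = 36
z(y) = 24*y**2 (z(y) = 2*(36*y**2)/3 = 24*y**2)
1/(z((-45 + 3*5)/(-21 + 34)) + Q) = 1/(24*((-45 + 3*5)/(-21 + 34))**2 + 36) = 1/(24*((-45 + 15)/13)**2 + 36) = 1/(24*(-30*1/13)**2 + 36) = 1/(24*(-30/13)**2 + 36) = 1/(24*(900/169) + 36) = 1/(21600/169 + 36) = 1/(27684/169) = 169/27684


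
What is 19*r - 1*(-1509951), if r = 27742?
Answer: 2037049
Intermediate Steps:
19*r - 1*(-1509951) = 19*27742 - 1*(-1509951) = 527098 + 1509951 = 2037049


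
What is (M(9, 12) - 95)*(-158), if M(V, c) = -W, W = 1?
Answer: 15168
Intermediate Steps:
M(V, c) = -1 (M(V, c) = -1*1 = -1)
(M(9, 12) - 95)*(-158) = (-1 - 95)*(-158) = -96*(-158) = 15168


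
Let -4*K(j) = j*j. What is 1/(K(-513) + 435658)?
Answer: 4/1479463 ≈ 2.7037e-6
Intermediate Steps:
K(j) = -j**2/4 (K(j) = -j*j/4 = -j**2/4)
1/(K(-513) + 435658) = 1/(-1/4*(-513)**2 + 435658) = 1/(-1/4*263169 + 435658) = 1/(-263169/4 + 435658) = 1/(1479463/4) = 4/1479463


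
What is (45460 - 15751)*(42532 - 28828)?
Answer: 407132136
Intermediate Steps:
(45460 - 15751)*(42532 - 28828) = 29709*13704 = 407132136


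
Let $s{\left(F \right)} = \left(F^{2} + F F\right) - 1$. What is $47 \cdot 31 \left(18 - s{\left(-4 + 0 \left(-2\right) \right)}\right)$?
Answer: $-18941$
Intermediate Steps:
$s{\left(F \right)} = -1 + 2 F^{2}$ ($s{\left(F \right)} = \left(F^{2} + F^{2}\right) - 1 = 2 F^{2} - 1 = -1 + 2 F^{2}$)
$47 \cdot 31 \left(18 - s{\left(-4 + 0 \left(-2\right) \right)}\right) = 47 \cdot 31 \left(18 - \left(-1 + 2 \left(-4 + 0 \left(-2\right)\right)^{2}\right)\right) = 1457 \left(18 - \left(-1 + 2 \left(-4 + 0\right)^{2}\right)\right) = 1457 \left(18 - \left(-1 + 2 \left(-4\right)^{2}\right)\right) = 1457 \left(18 - \left(-1 + 2 \cdot 16\right)\right) = 1457 \left(18 - \left(-1 + 32\right)\right) = 1457 \left(18 - 31\right) = 1457 \left(-13\right) = -18941$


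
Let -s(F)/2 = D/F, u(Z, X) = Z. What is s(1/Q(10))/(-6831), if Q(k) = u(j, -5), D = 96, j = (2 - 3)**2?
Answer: 64/2277 ≈ 0.028107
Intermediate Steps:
j = 1 (j = (-1)**2 = 1)
Q(k) = 1
s(F) = -192/F
s(1/Q(10))/(-6831) = -192/1/(-6831) = -192/1*(-1/6831) = -192*1*(-1/6831) = -192*(-1/6831) = 64/2277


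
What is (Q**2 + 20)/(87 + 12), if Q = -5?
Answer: 5/11 ≈ 0.45455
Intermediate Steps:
(Q**2 + 20)/(87 + 12) = ((-5)**2 + 20)/(87 + 12) = (25 + 20)/99 = 45*(1/99) = 5/11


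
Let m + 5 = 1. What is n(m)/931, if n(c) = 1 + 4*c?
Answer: -15/931 ≈ -0.016112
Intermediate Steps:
m = -4 (m = -5 + 1 = -4)
n(m)/931 = (1 + 4*(-4))/931 = (1 - 16)*(1/931) = -15*1/931 = -15/931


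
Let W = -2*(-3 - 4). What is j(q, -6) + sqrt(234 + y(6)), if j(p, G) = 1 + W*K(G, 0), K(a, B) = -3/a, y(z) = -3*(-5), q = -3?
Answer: 8 + sqrt(249) ≈ 23.780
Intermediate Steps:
y(z) = 15
W = 14 (W = -2*(-7) = 14)
j(p, G) = 1 - 42/G (j(p, G) = 1 + 14*(-3/G) = 1 - 42/G)
j(q, -6) + sqrt(234 + y(6)) = (-42 - 6)/(-6) + sqrt(234 + 15) = -1/6*(-48) + sqrt(249) = 8 + sqrt(249)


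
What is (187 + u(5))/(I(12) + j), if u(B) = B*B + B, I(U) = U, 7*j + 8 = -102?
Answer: -1519/26 ≈ -58.423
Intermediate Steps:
j = -110/7 (j = -8/7 + (⅐)*(-102) = -8/7 - 102/7 = -110/7 ≈ -15.714)
u(B) = B + B² (u(B) = B² + B = B + B²)
(187 + u(5))/(I(12) + j) = (187 + 5*(1 + 5))/(12 - 110/7) = (187 + 5*6)/(-26/7) = (187 + 30)*(-7/26) = 217*(-7/26) = -1519/26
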